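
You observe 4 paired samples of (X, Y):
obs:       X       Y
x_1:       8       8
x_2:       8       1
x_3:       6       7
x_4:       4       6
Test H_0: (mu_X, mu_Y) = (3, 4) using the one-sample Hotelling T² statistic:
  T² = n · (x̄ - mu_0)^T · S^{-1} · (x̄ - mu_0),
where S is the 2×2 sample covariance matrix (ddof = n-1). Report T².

Step 1 — sample mean vector:
  mean(X) = (8 + 8 + 6 + 4) / 4 = 26/4 = 6.5
  mean(Y) = (8 + 1 + 7 + 6) / 4 = 22/4 = 5.5
  x̄ = (6.5, 5.5),  deviation x̄ - mu_0 = (6.5, 5.5) - (3, 4) = (3.5, 1.5).

Step 2 — sample covariance matrix, S[i,j] = (1/(n-1)) · Σ_k (x_{k,i} - mean_i) · (x_{k,j} - mean_j), divisor n-1 = 3:
  S[X,X] = ((1.5)·(1.5) + (1.5)·(1.5) + (-0.5)·(-0.5) + (-2.5)·(-2.5)) / 3 = 11/3 = 3.6667
  S[X,Y] = ((1.5)·(2.5) + (1.5)·(-4.5) + (-0.5)·(1.5) + (-2.5)·(0.5)) / 3 = -5/3 = -1.6667
  S[Y,Y] = ((2.5)·(2.5) + (-4.5)·(-4.5) + (1.5)·(1.5) + (0.5)·(0.5)) / 3 = 29/3 = 9.6667
  S = [[3.6667, -1.6667],
 [-1.6667, 9.6667]].

Step 3 — invert S. det(S) = 3.6667·9.6667 - (-1.6667)² = 32.6667.
  S^{-1} = (1/det) · [[d, -b], [-b, a]] = [[0.2959, 0.051],
 [0.051, 0.1122]].

Step 4 — quadratic form (x̄ - mu_0)^T · S^{-1} · (x̄ - mu_0):
  S^{-1} · (x̄ - mu_0) = (1.1122, 0.3469),
  (x̄ - mu_0)^T · [...] = (3.5)·(1.1122) + (1.5)·(0.3469) = 4.4133.

Step 5 — scale by n: T² = 4 · 4.4133 = 17.6531.

T² ≈ 17.6531


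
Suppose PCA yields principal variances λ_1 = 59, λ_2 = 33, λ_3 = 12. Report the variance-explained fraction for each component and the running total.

Step 1 — total variance = trace(Sigma) = Σ λ_i = 59 + 33 + 12 = 104.

Step 2 — fraction explained by component i = λ_i / Σ λ:
  PC1: 59/104 = 0.5673
  PC2: 33/104 = 0.3173
  PC3: 12/104 = 0.1154

Step 3 — cumulative fraction after k components = (λ_1 + ... + λ_k) / Σ λ:
  k = 1: 59/104 = 0.5673
  k = 2: (59 + 33)/104 = 92/104 = 0.8846
  k = 3: (59 + 33 + 12)/104 = 104/104 = 1

Summary (fraction, with percent):

explained: PC1 0.5673 (56.73%), PC2 0.3173 (31.73%), PC3 0.1154 (11.54%);  cumulative: 0.5673, 0.8846, 1


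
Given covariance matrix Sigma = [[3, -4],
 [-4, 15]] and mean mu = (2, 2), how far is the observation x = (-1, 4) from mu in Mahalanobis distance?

Step 1 — centre the observation: (x - mu) = (-3, 2).

Step 2 — invert Sigma. det(Sigma) = 3·15 - (-4)² = 29.
  Sigma^{-1} = (1/det) · [[d, -b], [-b, a]] = [[0.5172, 0.1379],
 [0.1379, 0.1034]].

Step 3 — form the quadratic (x - mu)^T · Sigma^{-1} · (x - mu):
  Sigma^{-1} · (x - mu) = (-1.2759, -0.2069).
  (x - mu)^T · [Sigma^{-1} · (x - mu)] = (-3)·(-1.2759) + (2)·(-0.2069) = 3.4138.

Step 4 — take square root: d = √(3.4138) ≈ 1.8476.

d(x, mu) = √(3.4138) ≈ 1.8476


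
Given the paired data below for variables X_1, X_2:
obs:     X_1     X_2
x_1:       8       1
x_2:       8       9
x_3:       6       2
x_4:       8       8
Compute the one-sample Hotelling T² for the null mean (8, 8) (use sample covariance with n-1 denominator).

Step 1 — sample mean vector:
  mean(X_1) = (8 + 8 + 6 + 8) / 4 = 30/4 = 7.5
  mean(X_2) = (1 + 9 + 2 + 8) / 4 = 20/4 = 5
  x̄ = (7.5, 5),  deviation x̄ - mu_0 = (7.5, 5) - (8, 8) = (-0.5, -3).

Step 2 — sample covariance matrix, S[i,j] = (1/(n-1)) · Σ_k (x_{k,i} - mean_i) · (x_{k,j} - mean_j), divisor n-1 = 3:
  S[X_1,X_1] = ((0.5)·(0.5) + (0.5)·(0.5) + (-1.5)·(-1.5) + (0.5)·(0.5)) / 3 = 3/3 = 1
  S[X_1,X_2] = ((0.5)·(-4) + (0.5)·(4) + (-1.5)·(-3) + (0.5)·(3)) / 3 = 6/3 = 2
  S[X_2,X_2] = ((-4)·(-4) + (4)·(4) + (-3)·(-3) + (3)·(3)) / 3 = 50/3 = 16.6667
  S = [[1, 2],
 [2, 16.6667]].

Step 3 — invert S. det(S) = 1·16.6667 - (2)² = 12.6667.
  S^{-1} = (1/det) · [[d, -b], [-b, a]] = [[1.3158, -0.1579],
 [-0.1579, 0.0789]].

Step 4 — quadratic form (x̄ - mu_0)^T · S^{-1} · (x̄ - mu_0):
  S^{-1} · (x̄ - mu_0) = (-0.1842, -0.1579),
  (x̄ - mu_0)^T · [...] = (-0.5)·(-0.1842) + (-3)·(-0.1579) = 0.5658.

Step 5 — scale by n: T² = 4 · 0.5658 = 2.2632.

T² ≈ 2.2632


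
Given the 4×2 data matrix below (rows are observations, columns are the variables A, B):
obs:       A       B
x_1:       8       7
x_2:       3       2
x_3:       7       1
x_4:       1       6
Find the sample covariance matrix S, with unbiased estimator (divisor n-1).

Step 1 — column means:
  mean(A) = (8 + 3 + 7 + 1) / 4 = 19/4 = 4.75
  mean(B) = (7 + 2 + 1 + 6) / 4 = 16/4 = 4

Step 2 — sample covariance S[i,j] = (1/(n-1)) · Σ_k (x_{k,i} - mean_i) · (x_{k,j} - mean_j), with n-1 = 3.
  S[A,A] = ((3.25)·(3.25) + (-1.75)·(-1.75) + (2.25)·(2.25) + (-3.75)·(-3.75)) / 3 = 32.75/3 = 10.9167
  S[A,B] = ((3.25)·(3) + (-1.75)·(-2) + (2.25)·(-3) + (-3.75)·(2)) / 3 = -1/3 = -0.3333
  S[B,B] = ((3)·(3) + (-2)·(-2) + (-3)·(-3) + (2)·(2)) / 3 = 26/3 = 8.6667

S is symmetric (S[j,i] = S[i,j]). Assembling:

S = [[10.9167, -0.3333],
 [-0.3333, 8.6667]]


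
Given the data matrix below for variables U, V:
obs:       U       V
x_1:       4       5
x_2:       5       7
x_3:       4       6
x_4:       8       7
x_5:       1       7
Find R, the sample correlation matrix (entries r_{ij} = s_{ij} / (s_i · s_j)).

Step 1 — column means:
  mean(U) = (4 + 5 + 4 + 8 + 1) / 5 = 22/5 = 4.4
  mean(V) = (5 + 7 + 6 + 7 + 7) / 5 = 32/5 = 6.4

Step 2 — sample variances and covariances s[i,j] = (1/(n-1)) · Σ_k (x_{k,i} - mean_i) · (x_{k,j} - mean_j), with n-1 = 4:
  s[U,U] = ((-0.4)·(-0.4) + (0.6)·(0.6) + (-0.4)·(-0.4) + (3.6)·(3.6) + (-3.4)·(-3.4)) / 4 = 25.2/4 = 6.3
  s[U,V] = ((-0.4)·(-1.4) + (0.6)·(0.6) + (-0.4)·(-0.4) + (3.6)·(0.6) + (-3.4)·(0.6)) / 4 = 1.2/4 = 0.3
  s[V,V] = ((-1.4)·(-1.4) + (0.6)·(0.6) + (-0.4)·(-0.4) + (0.6)·(0.6) + (0.6)·(0.6)) / 4 = 3.2/4 = 0.8
  Sample standard deviations s_i = √(s[i,i]):
  s(U) = √(6.3) = 2.51
  s(V) = √(0.8) = 0.8944

Step 3 — r_{ij} = s_{ij} / (s_i · s_j):
  r[U,U] = 1 (diagonal).
  r[U,V] = 0.3 / (2.51 · 0.8944) = 0.3 / 2.245 = 0.1336
  r[V,V] = 1 (diagonal).

R is symmetric with unit diagonal. Assembling:

R = [[1, 0.1336],
 [0.1336, 1]]


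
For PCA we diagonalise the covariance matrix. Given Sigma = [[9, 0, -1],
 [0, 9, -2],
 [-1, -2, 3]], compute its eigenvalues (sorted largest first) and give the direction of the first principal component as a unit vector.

Step 1 — characteristic polynomial p(λ) = det(λI - Sigma) = λ³ - tr·λ² + c_1·λ - det, where tr = trace, c_1 = sum of the principal 2×2 minors, det = det(Sigma):
  tr = 9 + 9 + 3 = 21,
  c_1 = (9·9 - (0)²) + (9·3 - (-1)²) + (9·3 - (-2)²) = 81 + 26 + 23 = 130,
  det = 9·(9·3 - (-2)²) - (0)·((0)·3 - (-2)·(-1)) + (-1)·((0)·(-2) - 9·(-1)) = 9·(23) - (0)·(-2) + (-1)·(9) = 198.
  So p(λ) = λ³ - 21λ² + 130λ - 198.
Step 2 — look for an integer root (rational root theorem: any rational root is an integer divisor of 198). Testing λ = 9:
  p(9) = 729 - 1701 + 1170 - 198 = 0  ✓
  Dividing out (λ - 9): p(λ) = (λ - 9)(λ² - 12λ + 22).
Step 3 — remaining eigenvalues from the quadratic λ² - 12λ + 22 = 0:
  Δ = 12² - 4·22 = 144 - 88 = 56,  λ = (12 ± √56)/2 = (12 ± 7.4833)/2 ≈ 9.7417 or 2.2583.
  Sorted: λ_1 = 9.7417,  λ_2 = 9,  λ_3 = 2.2583  (check: sum = 21 = tr ✓).

Step 4 — unit eigenvector for λ_1 ≈ 9.7417: v spans the null space of (Sigma - λ_1 I), whose rows are
  r_1 = (-0.7417, 0, -1),  r_2 = (0, -0.7417, -2),  r_3 = (-1, -2, -6.7417).
  v is orthogonal to every row, so take v ∝ r_1 × r_2 = ((0)·(-2) - (-1)·(-0.7417), (-1)·(0) - (-0.7417)·(-2), (-0.7417)·(-0.7417) - (0)·(0)) ≈ (-0.7417, -1.4833, 0.5501).
  Rescale (multiply by -1 so the first nonzero entry is positive): u = (0.7417, 1.4833, -0.5501).
  ||u|| = √((0.7417)² + (1.4833)² + (-0.5501)²) = √(3.0528) ≈ 1.7472,  v_1 = u/||u|| ≈ (0.4245, 0.8489, -0.3148) (||v_1|| = 1).

λ_1 = 9.7417,  λ_2 = 9,  λ_3 = 2.2583;  v_1 ≈ (0.4245, 0.8489, -0.3148)


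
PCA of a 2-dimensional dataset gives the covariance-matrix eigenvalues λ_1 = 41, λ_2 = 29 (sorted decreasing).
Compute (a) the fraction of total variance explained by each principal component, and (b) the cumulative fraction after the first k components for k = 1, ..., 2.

Step 1 — total variance = trace(Sigma) = Σ λ_i = 41 + 29 = 70.

Step 2 — fraction explained by component i = λ_i / Σ λ:
  PC1: 41/70 = 0.5857
  PC2: 29/70 = 0.4143

Step 3 — cumulative fraction after k components = (λ_1 + ... + λ_k) / Σ λ:
  k = 1: 41/70 = 0.5857
  k = 2: (41 + 29)/70 = 70/70 = 1

Summary (fraction, with percent):

explained: PC1 0.5857 (58.57%), PC2 0.4143 (41.43%);  cumulative: 0.5857, 1


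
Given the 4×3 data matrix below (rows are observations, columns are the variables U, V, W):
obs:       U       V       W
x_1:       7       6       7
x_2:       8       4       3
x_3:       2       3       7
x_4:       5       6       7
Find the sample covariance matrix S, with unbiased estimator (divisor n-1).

Step 1 — column means:
  mean(U) = (7 + 8 + 2 + 5) / 4 = 22/4 = 5.5
  mean(V) = (6 + 4 + 3 + 6) / 4 = 19/4 = 4.75
  mean(W) = (7 + 3 + 7 + 7) / 4 = 24/4 = 6

Step 2 — sample covariance S[i,j] = (1/(n-1)) · Σ_k (x_{k,i} - mean_i) · (x_{k,j} - mean_j), with n-1 = 3.
  S[U,U] = ((1.5)·(1.5) + (2.5)·(2.5) + (-3.5)·(-3.5) + (-0.5)·(-0.5)) / 3 = 21/3 = 7
  S[U,V] = ((1.5)·(1.25) + (2.5)·(-0.75) + (-3.5)·(-1.75) + (-0.5)·(1.25)) / 3 = 5.5/3 = 1.8333
  S[U,W] = ((1.5)·(1) + (2.5)·(-3) + (-3.5)·(1) + (-0.5)·(1)) / 3 = -10/3 = -3.3333
  S[V,V] = ((1.25)·(1.25) + (-0.75)·(-0.75) + (-1.75)·(-1.75) + (1.25)·(1.25)) / 3 = 6.75/3 = 2.25
  S[V,W] = ((1.25)·(1) + (-0.75)·(-3) + (-1.75)·(1) + (1.25)·(1)) / 3 = 3/3 = 1
  S[W,W] = ((1)·(1) + (-3)·(-3) + (1)·(1) + (1)·(1)) / 3 = 12/3 = 4

S is symmetric (S[j,i] = S[i,j]). Assembling:

S = [[7, 1.8333, -3.3333],
 [1.8333, 2.25, 1],
 [-3.3333, 1, 4]]


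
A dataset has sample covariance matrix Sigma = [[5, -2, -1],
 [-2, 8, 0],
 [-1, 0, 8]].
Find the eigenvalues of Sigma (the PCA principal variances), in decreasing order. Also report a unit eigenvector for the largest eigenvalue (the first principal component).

Step 1 — characteristic polynomial p(λ) = det(λI - Sigma) = λ³ - tr·λ² + c_1·λ - det, where tr = trace, c_1 = sum of the principal 2×2 minors, det = det(Sigma):
  tr = 5 + 8 + 8 = 21,
  c_1 = (5·8 - (-2)²) + (5·8 - (-1)²) + (8·8 - (0)²) = 36 + 39 + 64 = 139,
  det = 5·(8·8 - (0)²) - (-2)·((-2)·8 - (0)·(-1)) + (-1)·((-2)·(0) - 8·(-1)) = 5·(64) - (-2)·(-16) + (-1)·(8) = 280.
  So p(λ) = λ³ - 21λ² + 139λ - 280.
Step 2 — look for an integer root (rational root theorem: any rational root is an integer divisor of 280). Testing λ = 8:
  p(8) = 512 - 1344 + 1112 - 280 = 0  ✓
  Dividing out (λ - 8): p(λ) = (λ - 8)(λ² - 13λ + 35).
Step 3 — remaining eigenvalues from the quadratic λ² - 13λ + 35 = 0:
  Δ = 13² - 4·35 = 169 - 140 = 29,  λ = (13 ± √29)/2 = (13 ± 5.3852)/2 ≈ 9.1926 or 3.8074.
  Sorted: λ_1 = 9.1926,  λ_2 = 8,  λ_3 = 3.8074  (check: sum = 21 = tr ✓).

Step 4 — unit eigenvector for λ_1 ≈ 9.1926: v spans the null space of (Sigma - λ_1 I), whose rows are
  r_1 = (-4.1926, -2, -1),  r_2 = (-2, -1.1926, 0),  r_3 = (-1, 0, -1.1926).
  v is orthogonal to every row, so take v ∝ r_1 × r_2 = ((-2)·(0) - (-1)·(-1.1926), (-1)·(-2) - (-4.1926)·(0), (-4.1926)·(-1.1926) - (-2)·(-2)) ≈ (-1.1926, 2, 1).
  Rescale (multiply by -1 so the first nonzero entry is positive): u = (1.1926, -2, -1).
  ||u|| = √((1.1926)² + (-2)² + (-1)²) = √(6.4223) ≈ 2.5342,  v_1 = u/||u|| ≈ (0.4706, -0.7892, -0.3946) (||v_1|| = 1).

λ_1 = 9.1926,  λ_2 = 8,  λ_3 = 3.8074;  v_1 ≈ (0.4706, -0.7892, -0.3946)


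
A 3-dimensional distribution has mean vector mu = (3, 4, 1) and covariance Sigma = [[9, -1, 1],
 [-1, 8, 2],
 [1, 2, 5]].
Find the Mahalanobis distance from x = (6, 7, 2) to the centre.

Step 1 — centre the observation: (x - mu) = (3, 3, 1).

Step 2 — invert Sigma (cofactor / det for 3×3, or solve directly):
  Sigma^{-1} = [[0.1173, 0.0228, -0.0326],
 [0.0228, 0.1433, -0.0619],
 [-0.0326, -0.0619, 0.2313]].

Step 3 — form the quadratic (x - mu)^T · Sigma^{-1} · (x - mu):
  Sigma^{-1} · (x - mu) = (0.3876, 0.4365, -0.0521).
  (x - mu)^T · [Sigma^{-1} · (x - mu)] = (3)·(0.3876) + (3)·(0.4365) + (1)·(-0.0521) = 2.4202.

Step 4 — take square root: d = √(2.4202) ≈ 1.5557.

d(x, mu) = √(2.4202) ≈ 1.5557


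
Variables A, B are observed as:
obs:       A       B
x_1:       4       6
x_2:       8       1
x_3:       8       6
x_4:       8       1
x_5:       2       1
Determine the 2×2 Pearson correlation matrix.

Step 1 — column means:
  mean(A) = (4 + 8 + 8 + 8 + 2) / 5 = 30/5 = 6
  mean(B) = (6 + 1 + 6 + 1 + 1) / 5 = 15/5 = 3

Step 2 — sample variances and covariances s[i,j] = (1/(n-1)) · Σ_k (x_{k,i} - mean_i) · (x_{k,j} - mean_j), with n-1 = 4:
  s[A,A] = ((-2)·(-2) + (2)·(2) + (2)·(2) + (2)·(2) + (-4)·(-4)) / 4 = 32/4 = 8
  s[A,B] = ((-2)·(3) + (2)·(-2) + (2)·(3) + (2)·(-2) + (-4)·(-2)) / 4 = 0/4 = 0
  s[B,B] = ((3)·(3) + (-2)·(-2) + (3)·(3) + (-2)·(-2) + (-2)·(-2)) / 4 = 30/4 = 7.5
  Sample standard deviations s_i = √(s[i,i]):
  s(A) = √(8) = 2.8284
  s(B) = √(7.5) = 2.7386

Step 3 — r_{ij} = s_{ij} / (s_i · s_j):
  r[A,A] = 1 (diagonal).
  r[A,B] = 0 / (2.8284 · 2.7386) = 0 / 7.746 = 0
  r[B,B] = 1 (diagonal).

R is symmetric with unit diagonal. Assembling:

R = [[1, 0],
 [0, 1]]


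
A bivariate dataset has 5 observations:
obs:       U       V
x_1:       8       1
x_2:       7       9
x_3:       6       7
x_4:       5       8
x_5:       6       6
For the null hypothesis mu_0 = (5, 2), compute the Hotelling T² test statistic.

Step 1 — sample mean vector:
  mean(U) = (8 + 7 + 6 + 5 + 6) / 5 = 32/5 = 6.4
  mean(V) = (1 + 9 + 7 + 8 + 6) / 5 = 31/5 = 6.2
  x̄ = (6.4, 6.2),  deviation x̄ - mu_0 = (6.4, 6.2) - (5, 2) = (1.4, 4.2).

Step 2 — sample covariance matrix, S[i,j] = (1/(n-1)) · Σ_k (x_{k,i} - mean_i) · (x_{k,j} - mean_j), divisor n-1 = 4:
  S[U,U] = ((1.6)·(1.6) + (0.6)·(0.6) + (-0.4)·(-0.4) + (-1.4)·(-1.4) + (-0.4)·(-0.4)) / 4 = 5.2/4 = 1.3
  S[U,V] = ((1.6)·(-5.2) + (0.6)·(2.8) + (-0.4)·(0.8) + (-1.4)·(1.8) + (-0.4)·(-0.2)) / 4 = -9.4/4 = -2.35
  S[V,V] = ((-5.2)·(-5.2) + (2.8)·(2.8) + (0.8)·(0.8) + (1.8)·(1.8) + (-0.2)·(-0.2)) / 4 = 38.8/4 = 9.7
  S = [[1.3, -2.35],
 [-2.35, 9.7]].

Step 3 — invert S. det(S) = 1.3·9.7 - (-2.35)² = 7.0875.
  S^{-1} = (1/det) · [[d, -b], [-b, a]] = [[1.3686, 0.3316],
 [0.3316, 0.1834]].

Step 4 — quadratic form (x̄ - mu_0)^T · S^{-1} · (x̄ - mu_0):
  S^{-1} · (x̄ - mu_0) = (3.3086, 1.2346),
  (x̄ - mu_0)^T · [...] = (1.4)·(3.3086) + (4.2)·(1.2346) = 9.8173.

Step 5 — scale by n: T² = 5 · 9.8173 = 49.0864.

T² ≈ 49.0864


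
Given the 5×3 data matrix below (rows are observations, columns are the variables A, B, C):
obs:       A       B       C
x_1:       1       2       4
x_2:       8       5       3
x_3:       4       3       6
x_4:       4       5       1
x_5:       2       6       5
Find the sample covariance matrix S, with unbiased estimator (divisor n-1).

Step 1 — column means:
  mean(A) = (1 + 8 + 4 + 4 + 2) / 5 = 19/5 = 3.8
  mean(B) = (2 + 5 + 3 + 5 + 6) / 5 = 21/5 = 4.2
  mean(C) = (4 + 3 + 6 + 1 + 5) / 5 = 19/5 = 3.8

Step 2 — sample covariance S[i,j] = (1/(n-1)) · Σ_k (x_{k,i} - mean_i) · (x_{k,j} - mean_j), with n-1 = 4.
  S[A,A] = ((-2.8)·(-2.8) + (4.2)·(4.2) + (0.2)·(0.2) + (0.2)·(0.2) + (-1.8)·(-1.8)) / 4 = 28.8/4 = 7.2
  S[A,B] = ((-2.8)·(-2.2) + (4.2)·(0.8) + (0.2)·(-1.2) + (0.2)·(0.8) + (-1.8)·(1.8)) / 4 = 6.2/4 = 1.55
  S[A,C] = ((-2.8)·(0.2) + (4.2)·(-0.8) + (0.2)·(2.2) + (0.2)·(-2.8) + (-1.8)·(1.2)) / 4 = -6.2/4 = -1.55
  S[B,B] = ((-2.2)·(-2.2) + (0.8)·(0.8) + (-1.2)·(-1.2) + (0.8)·(0.8) + (1.8)·(1.8)) / 4 = 10.8/4 = 2.7
  S[B,C] = ((-2.2)·(0.2) + (0.8)·(-0.8) + (-1.2)·(2.2) + (0.8)·(-2.8) + (1.8)·(1.2)) / 4 = -3.8/4 = -0.95
  S[C,C] = ((0.2)·(0.2) + (-0.8)·(-0.8) + (2.2)·(2.2) + (-2.8)·(-2.8) + (1.2)·(1.2)) / 4 = 14.8/4 = 3.7

S is symmetric (S[j,i] = S[i,j]). Assembling:

S = [[7.2, 1.55, -1.55],
 [1.55, 2.7, -0.95],
 [-1.55, -0.95, 3.7]]


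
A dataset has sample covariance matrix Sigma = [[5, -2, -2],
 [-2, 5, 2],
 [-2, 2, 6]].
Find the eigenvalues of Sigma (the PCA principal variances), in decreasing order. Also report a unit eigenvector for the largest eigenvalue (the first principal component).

Step 1 — characteristic polynomial p(λ) = det(λI - Sigma) = λ³ - tr·λ² + c_1·λ - det, where tr = trace, c_1 = sum of the principal 2×2 minors, det = det(Sigma):
  tr = 5 + 5 + 6 = 16,
  c_1 = (5·5 - (-2)²) + (5·6 - (-2)²) + (5·6 - (2)²) = 21 + 26 + 26 = 73,
  det = 5·(5·6 - (2)²) - (-2)·((-2)·6 - (2)·(-2)) + (-2)·((-2)·(2) - 5·(-2)) = 5·(26) - (-2)·(-8) + (-2)·(6) = 102.
  So p(λ) = λ³ - 16λ² + 73λ - 102.
Step 2 — look for an integer root (rational root theorem: any rational root is an integer divisor of 102). Testing λ = 3:
  p(3) = 27 - 144 + 219 - 102 = 0  ✓
  Dividing out (λ - 3): p(λ) = (λ - 3)(λ² - 13λ + 34).
Step 3 — remaining eigenvalues from the quadratic λ² - 13λ + 34 = 0:
  Δ = 13² - 4·34 = 169 - 136 = 33,  λ = (13 ± √33)/2 = (13 ± 5.7446)/2 ≈ 9.3723 or 3.6277.
  Sorted: λ_1 = 9.3723,  λ_2 = 3.6277,  λ_3 = 3  (check: sum = 16 = tr ✓).

Step 4 — unit eigenvector for λ_1 ≈ 9.3723: v spans the null space of (Sigma - λ_1 I), whose rows are
  r_1 = (-4.3723, -2, -2),  r_2 = (-2, -4.3723, 2),  r_3 = (-2, 2, -3.3723).
  v is orthogonal to every row, so take v ∝ r_1 × r_2 = ((-2)·(2) - (-2)·(-4.3723), (-2)·(-2) - (-4.3723)·(2), (-4.3723)·(-4.3723) - (-2)·(-2)) ≈ (-12.7446, 12.7446, 15.1168).
  Rescale (multiply by -1 so the first nonzero entry is positive): u = (12.7446, -12.7446, -15.1168).
  ||u|| = √((12.7446)² + (-12.7446)² + (-15.1168)²) = √(553.3667) ≈ 23.5237,  v_1 = u/||u|| ≈ (0.5418, -0.5418, -0.6426) (||v_1|| = 1).

λ_1 = 9.3723,  λ_2 = 3.6277,  λ_3 = 3;  v_1 ≈ (0.5418, -0.5418, -0.6426)


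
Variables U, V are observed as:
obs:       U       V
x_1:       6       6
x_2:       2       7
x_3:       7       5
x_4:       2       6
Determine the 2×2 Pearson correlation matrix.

Step 1 — column means:
  mean(U) = (6 + 2 + 7 + 2) / 4 = 17/4 = 4.25
  mean(V) = (6 + 7 + 5 + 6) / 4 = 24/4 = 6

Step 2 — sample variances and covariances s[i,j] = (1/(n-1)) · Σ_k (x_{k,i} - mean_i) · (x_{k,j} - mean_j), with n-1 = 3:
  s[U,U] = ((1.75)·(1.75) + (-2.25)·(-2.25) + (2.75)·(2.75) + (-2.25)·(-2.25)) / 3 = 20.75/3 = 6.9167
  s[U,V] = ((1.75)·(0) + (-2.25)·(1) + (2.75)·(-1) + (-2.25)·(0)) / 3 = -5/3 = -1.6667
  s[V,V] = ((0)·(0) + (1)·(1) + (-1)·(-1) + (0)·(0)) / 3 = 2/3 = 0.6667
  Sample standard deviations s_i = √(s[i,i]):
  s(U) = √(6.9167) = 2.63
  s(V) = √(0.6667) = 0.8165

Step 3 — r_{ij} = s_{ij} / (s_i · s_j):
  r[U,U] = 1 (diagonal).
  r[U,V] = -1.6667 / (2.63 · 0.8165) = -1.6667 / 2.1473 = -0.7762
  r[V,V] = 1 (diagonal).

R is symmetric with unit diagonal. Assembling:

R = [[1, -0.7762],
 [-0.7762, 1]]


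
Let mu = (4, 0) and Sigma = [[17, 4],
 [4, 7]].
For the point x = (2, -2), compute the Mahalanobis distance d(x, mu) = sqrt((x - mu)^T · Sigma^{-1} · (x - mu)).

Step 1 — centre the observation: (x - mu) = (-2, -2).

Step 2 — invert Sigma. det(Sigma) = 17·7 - (4)² = 103.
  Sigma^{-1} = (1/det) · [[d, -b], [-b, a]] = [[0.068, -0.0388],
 [-0.0388, 0.165]].

Step 3 — form the quadratic (x - mu)^T · Sigma^{-1} · (x - mu):
  Sigma^{-1} · (x - mu) = (-0.0583, -0.2524).
  (x - mu)^T · [Sigma^{-1} · (x - mu)] = (-2)·(-0.0583) + (-2)·(-0.2524) = 0.6214.

Step 4 — take square root: d = √(0.6214) ≈ 0.7883.

d(x, mu) = √(0.6214) ≈ 0.7883


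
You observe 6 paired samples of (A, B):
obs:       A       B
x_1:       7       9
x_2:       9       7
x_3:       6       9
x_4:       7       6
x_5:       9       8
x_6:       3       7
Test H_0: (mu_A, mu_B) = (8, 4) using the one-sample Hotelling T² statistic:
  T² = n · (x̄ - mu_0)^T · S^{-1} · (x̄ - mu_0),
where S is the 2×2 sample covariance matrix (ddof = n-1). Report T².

Step 1 — sample mean vector:
  mean(A) = (7 + 9 + 6 + 7 + 9 + 3) / 6 = 41/6 = 6.8333
  mean(B) = (9 + 7 + 9 + 6 + 8 + 7) / 6 = 46/6 = 7.6667
  x̄ = (6.8333, 7.6667),  deviation x̄ - mu_0 = (6.8333, 7.6667) - (8, 4) = (-1.1667, 3.6667).

Step 2 — sample covariance matrix, S[i,j] = (1/(n-1)) · Σ_k (x_{k,i} - mean_i) · (x_{k,j} - mean_j), divisor n-1 = 5:
  S[A,A] = ((0.1667)·(0.1667) + (2.1667)·(2.1667) + (-0.8333)·(-0.8333) + (0.1667)·(0.1667) + (2.1667)·(2.1667) + (-3.8333)·(-3.8333)) / 5 = 24.8333/5 = 4.9667
  S[A,B] = ((0.1667)·(1.3333) + (2.1667)·(-0.6667) + (-0.8333)·(1.3333) + (0.1667)·(-1.6667) + (2.1667)·(0.3333) + (-3.8333)·(-0.6667)) / 5 = 0.6667/5 = 0.1333
  S[B,B] = ((1.3333)·(1.3333) + (-0.6667)·(-0.6667) + (1.3333)·(1.3333) + (-1.6667)·(-1.6667) + (0.3333)·(0.3333) + (-0.6667)·(-0.6667)) / 5 = 7.3333/5 = 1.4667
  S = [[4.9667, 0.1333],
 [0.1333, 1.4667]].

Step 3 — invert S. det(S) = 4.9667·1.4667 - (0.1333)² = 7.2667.
  S^{-1} = (1/det) · [[d, -b], [-b, a]] = [[0.2018, -0.0183],
 [-0.0183, 0.6835]].

Step 4 — quadratic form (x̄ - mu_0)^T · S^{-1} · (x̄ - mu_0):
  S^{-1} · (x̄ - mu_0) = (-0.3028, 2.5275),
  (x̄ - mu_0)^T · [...] = (-1.1667)·(-0.3028) + (3.6667)·(2.5275) = 9.6208.

Step 5 — scale by n: T² = 6 · 9.6208 = 57.7248.

T² ≈ 57.7248


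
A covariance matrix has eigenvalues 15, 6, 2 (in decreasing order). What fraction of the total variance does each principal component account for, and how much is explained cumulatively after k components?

Step 1 — total variance = trace(Sigma) = Σ λ_i = 15 + 6 + 2 = 23.

Step 2 — fraction explained by component i = λ_i / Σ λ:
  PC1: 15/23 = 0.6522
  PC2: 6/23 = 0.2609
  PC3: 2/23 = 0.087

Step 3 — cumulative fraction after k components = (λ_1 + ... + λ_k) / Σ λ:
  k = 1: 15/23 = 0.6522
  k = 2: (15 + 6)/23 = 21/23 = 0.913
  k = 3: (15 + 6 + 2)/23 = 23/23 = 1

Summary (fraction, with percent):

explained: PC1 0.6522 (65.22%), PC2 0.2609 (26.09%), PC3 0.087 (8.7%);  cumulative: 0.6522, 0.913, 1


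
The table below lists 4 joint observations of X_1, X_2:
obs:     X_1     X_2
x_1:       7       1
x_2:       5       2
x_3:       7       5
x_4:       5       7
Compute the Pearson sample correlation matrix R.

Step 1 — column means:
  mean(X_1) = (7 + 5 + 7 + 5) / 4 = 24/4 = 6
  mean(X_2) = (1 + 2 + 5 + 7) / 4 = 15/4 = 3.75

Step 2 — sample variances and covariances s[i,j] = (1/(n-1)) · Σ_k (x_{k,i} - mean_i) · (x_{k,j} - mean_j), with n-1 = 3:
  s[X_1,X_1] = ((1)·(1) + (-1)·(-1) + (1)·(1) + (-1)·(-1)) / 3 = 4/3 = 1.3333
  s[X_1,X_2] = ((1)·(-2.75) + (-1)·(-1.75) + (1)·(1.25) + (-1)·(3.25)) / 3 = -3/3 = -1
  s[X_2,X_2] = ((-2.75)·(-2.75) + (-1.75)·(-1.75) + (1.25)·(1.25) + (3.25)·(3.25)) / 3 = 22.75/3 = 7.5833
  Sample standard deviations s_i = √(s[i,i]):
  s(X_1) = √(1.3333) = 1.1547
  s(X_2) = √(7.5833) = 2.7538

Step 3 — r_{ij} = s_{ij} / (s_i · s_j):
  r[X_1,X_1] = 1 (diagonal).
  r[X_1,X_2] = -1 / (1.1547 · 2.7538) = -1 / 3.1798 = -0.3145
  r[X_2,X_2] = 1 (diagonal).

R is symmetric with unit diagonal. Assembling:

R = [[1, -0.3145],
 [-0.3145, 1]]


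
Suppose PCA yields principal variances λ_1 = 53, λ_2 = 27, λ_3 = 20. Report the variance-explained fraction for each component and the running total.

Step 1 — total variance = trace(Sigma) = Σ λ_i = 53 + 27 + 20 = 100.

Step 2 — fraction explained by component i = λ_i / Σ λ:
  PC1: 53/100 = 0.53
  PC2: 27/100 = 0.27
  PC3: 20/100 = 0.2

Step 3 — cumulative fraction after k components = (λ_1 + ... + λ_k) / Σ λ:
  k = 1: 53/100 = 0.53
  k = 2: (53 + 27)/100 = 80/100 = 0.8
  k = 3: (53 + 27 + 20)/100 = 100/100 = 1

Summary (fraction, with percent):

explained: PC1 0.53 (53%), PC2 0.27 (27%), PC3 0.2 (20%);  cumulative: 0.53, 0.8, 1


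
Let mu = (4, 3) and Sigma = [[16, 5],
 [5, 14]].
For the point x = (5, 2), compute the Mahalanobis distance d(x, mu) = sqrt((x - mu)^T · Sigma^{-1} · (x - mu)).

Step 1 — centre the observation: (x - mu) = (1, -1).

Step 2 — invert Sigma. det(Sigma) = 16·14 - (5)² = 199.
  Sigma^{-1} = (1/det) · [[d, -b], [-b, a]] = [[0.0704, -0.0251],
 [-0.0251, 0.0804]].

Step 3 — form the quadratic (x - mu)^T · Sigma^{-1} · (x - mu):
  Sigma^{-1} · (x - mu) = (0.0955, -0.1055).
  (x - mu)^T · [Sigma^{-1} · (x - mu)] = (1)·(0.0955) + (-1)·(-0.1055) = 0.201.

Step 4 — take square root: d = √(0.201) ≈ 0.4483.

d(x, mu) = √(0.201) ≈ 0.4483


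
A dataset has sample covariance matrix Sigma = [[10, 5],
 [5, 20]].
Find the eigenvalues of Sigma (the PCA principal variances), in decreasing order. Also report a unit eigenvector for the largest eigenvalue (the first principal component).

Step 1 — characteristic polynomial of 2×2 Sigma:
  det(Sigma - λI) = λ² - trace · λ + det = 0.
  trace = 10 + 20 = 30, det = 10·20 - (5)² = 175.
Step 2 — discriminant:
  Δ = trace² - 4·det = 900 - 700 = 200.
Step 3 — eigenvalues:
  λ = (trace ± √Δ)/2 = (30 ± 14.1421)/2,
  λ_1 = 22.0711,  λ_2 = 7.9289.

Step 4 — unit eigenvector for λ_1: solve (Sigma - λ_1 I)v = 0. First row:
  (10 - 22.0711)·v_x + (5)·v_y = 0, i.e. (-12.0711)·v_x + (5)·v_y = 0,
  so v ∝ (b, λ_1 - a) = (5, 12.0711) = u.
  ||u|| = √((5)² + (12.0711)²) = √(170.7107) ≈ 13.0656,
  v_1 = u/||u|| ≈ (0.3827, 0.9239) (||v_1|| = 1).

λ_1 = 22.0711,  λ_2 = 7.9289;  v_1 ≈ (0.3827, 0.9239)


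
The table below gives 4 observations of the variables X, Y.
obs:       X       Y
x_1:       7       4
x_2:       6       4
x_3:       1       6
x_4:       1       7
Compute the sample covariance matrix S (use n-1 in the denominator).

Step 1 — column means:
  mean(X) = (7 + 6 + 1 + 1) / 4 = 15/4 = 3.75
  mean(Y) = (4 + 4 + 6 + 7) / 4 = 21/4 = 5.25

Step 2 — sample covariance S[i,j] = (1/(n-1)) · Σ_k (x_{k,i} - mean_i) · (x_{k,j} - mean_j), with n-1 = 3.
  S[X,X] = ((3.25)·(3.25) + (2.25)·(2.25) + (-2.75)·(-2.75) + (-2.75)·(-2.75)) / 3 = 30.75/3 = 10.25
  S[X,Y] = ((3.25)·(-1.25) + (2.25)·(-1.25) + (-2.75)·(0.75) + (-2.75)·(1.75)) / 3 = -13.75/3 = -4.5833
  S[Y,Y] = ((-1.25)·(-1.25) + (-1.25)·(-1.25) + (0.75)·(0.75) + (1.75)·(1.75)) / 3 = 6.75/3 = 2.25

S is symmetric (S[j,i] = S[i,j]). Assembling:

S = [[10.25, -4.5833],
 [-4.5833, 2.25]]


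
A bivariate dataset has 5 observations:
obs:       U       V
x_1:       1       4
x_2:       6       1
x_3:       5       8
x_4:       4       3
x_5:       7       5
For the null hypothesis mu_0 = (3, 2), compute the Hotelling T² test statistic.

Step 1 — sample mean vector:
  mean(U) = (1 + 6 + 5 + 4 + 7) / 5 = 23/5 = 4.6
  mean(V) = (4 + 1 + 8 + 3 + 5) / 5 = 21/5 = 4.2
  x̄ = (4.6, 4.2),  deviation x̄ - mu_0 = (4.6, 4.2) - (3, 2) = (1.6, 2.2).

Step 2 — sample covariance matrix, S[i,j] = (1/(n-1)) · Σ_k (x_{k,i} - mean_i) · (x_{k,j} - mean_j), divisor n-1 = 4:
  S[U,U] = ((-3.6)·(-3.6) + (1.4)·(1.4) + (0.4)·(0.4) + (-0.6)·(-0.6) + (2.4)·(2.4)) / 4 = 21.2/4 = 5.3
  S[U,V] = ((-3.6)·(-0.2) + (1.4)·(-3.2) + (0.4)·(3.8) + (-0.6)·(-1.2) + (2.4)·(0.8)) / 4 = 0.4/4 = 0.1
  S[V,V] = ((-0.2)·(-0.2) + (-3.2)·(-3.2) + (3.8)·(3.8) + (-1.2)·(-1.2) + (0.8)·(0.8)) / 4 = 26.8/4 = 6.7
  S = [[5.3, 0.1],
 [0.1, 6.7]].

Step 3 — invert S. det(S) = 5.3·6.7 - (0.1)² = 35.5.
  S^{-1} = (1/det) · [[d, -b], [-b, a]] = [[0.1887, -0.0028],
 [-0.0028, 0.1493]].

Step 4 — quadratic form (x̄ - mu_0)^T · S^{-1} · (x̄ - mu_0):
  S^{-1} · (x̄ - mu_0) = (0.2958, 0.3239),
  (x̄ - mu_0)^T · [...] = (1.6)·(0.2958) + (2.2)·(0.3239) = 1.1859.

Step 5 — scale by n: T² = 5 · 1.1859 = 5.9296.

T² ≈ 5.9296


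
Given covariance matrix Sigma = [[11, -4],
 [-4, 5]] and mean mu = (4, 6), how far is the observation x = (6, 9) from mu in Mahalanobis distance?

Step 1 — centre the observation: (x - mu) = (2, 3).

Step 2 — invert Sigma. det(Sigma) = 11·5 - (-4)² = 39.
  Sigma^{-1} = (1/det) · [[d, -b], [-b, a]] = [[0.1282, 0.1026],
 [0.1026, 0.2821]].

Step 3 — form the quadratic (x - mu)^T · Sigma^{-1} · (x - mu):
  Sigma^{-1} · (x - mu) = (0.5641, 1.0513).
  (x - mu)^T · [Sigma^{-1} · (x - mu)] = (2)·(0.5641) + (3)·(1.0513) = 4.2821.

Step 4 — take square root: d = √(4.2821) ≈ 2.0693.

d(x, mu) = √(4.2821) ≈ 2.0693


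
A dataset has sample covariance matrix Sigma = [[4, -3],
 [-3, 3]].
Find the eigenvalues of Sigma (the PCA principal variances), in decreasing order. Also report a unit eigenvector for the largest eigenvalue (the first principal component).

Step 1 — characteristic polynomial of 2×2 Sigma:
  det(Sigma - λI) = λ² - trace · λ + det = 0.
  trace = 4 + 3 = 7, det = 4·3 - (-3)² = 3.
Step 2 — discriminant:
  Δ = trace² - 4·det = 49 - 12 = 37.
Step 3 — eigenvalues:
  λ = (trace ± √Δ)/2 = (7 ± 6.0828)/2,
  λ_1 = 6.5414,  λ_2 = 0.4586.

Step 4 — unit eigenvector for λ_1: solve (Sigma - λ_1 I)v = 0. First row:
  (4 - 6.5414)·v_x + (-3)·v_y = 0, i.e. (-2.5414)·v_x + (-3)·v_y = 0,
  so v ∝ (b, λ_1 - a) = (-3, 2.5414); multiply by -1 so the first entry is positive: u = (3, -2.5414).
  ||u|| = √((3)² + (-2.5414)²) = √(15.4586) ≈ 3.9317,
  v_1 = u/||u|| ≈ (0.763, -0.6464) (||v_1|| = 1).

λ_1 = 6.5414,  λ_2 = 0.4586;  v_1 ≈ (0.763, -0.6464)


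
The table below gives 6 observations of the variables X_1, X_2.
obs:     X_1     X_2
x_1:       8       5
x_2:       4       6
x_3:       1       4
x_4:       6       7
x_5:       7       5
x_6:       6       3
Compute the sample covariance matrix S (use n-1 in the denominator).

Step 1 — column means:
  mean(X_1) = (8 + 4 + 1 + 6 + 7 + 6) / 6 = 32/6 = 5.3333
  mean(X_2) = (5 + 6 + 4 + 7 + 5 + 3) / 6 = 30/6 = 5

Step 2 — sample covariance S[i,j] = (1/(n-1)) · Σ_k (x_{k,i} - mean_i) · (x_{k,j} - mean_j), with n-1 = 5.
  S[X_1,X_1] = ((2.6667)·(2.6667) + (-1.3333)·(-1.3333) + (-4.3333)·(-4.3333) + (0.6667)·(0.6667) + (1.6667)·(1.6667) + (0.6667)·(0.6667)) / 5 = 31.3333/5 = 6.2667
  S[X_1,X_2] = ((2.6667)·(0) + (-1.3333)·(1) + (-4.3333)·(-1) + (0.6667)·(2) + (1.6667)·(0) + (0.6667)·(-2)) / 5 = 3/5 = 0.6
  S[X_2,X_2] = ((0)·(0) + (1)·(1) + (-1)·(-1) + (2)·(2) + (0)·(0) + (-2)·(-2)) / 5 = 10/5 = 2

S is symmetric (S[j,i] = S[i,j]). Assembling:

S = [[6.2667, 0.6],
 [0.6, 2]]


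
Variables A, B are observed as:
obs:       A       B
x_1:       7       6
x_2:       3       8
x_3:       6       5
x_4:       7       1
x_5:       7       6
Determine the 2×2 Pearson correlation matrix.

Step 1 — column means:
  mean(A) = (7 + 3 + 6 + 7 + 7) / 5 = 30/5 = 6
  mean(B) = (6 + 8 + 5 + 1 + 6) / 5 = 26/5 = 5.2

Step 2 — sample variances and covariances s[i,j] = (1/(n-1)) · Σ_k (x_{k,i} - mean_i) · (x_{k,j} - mean_j), with n-1 = 4:
  s[A,A] = ((1)·(1) + (-3)·(-3) + (0)·(0) + (1)·(1) + (1)·(1)) / 4 = 12/4 = 3
  s[A,B] = ((1)·(0.8) + (-3)·(2.8) + (0)·(-0.2) + (1)·(-4.2) + (1)·(0.8)) / 4 = -11/4 = -2.75
  s[B,B] = ((0.8)·(0.8) + (2.8)·(2.8) + (-0.2)·(-0.2) + (-4.2)·(-4.2) + (0.8)·(0.8)) / 4 = 26.8/4 = 6.7
  Sample standard deviations s_i = √(s[i,i]):
  s(A) = √(3) = 1.7321
  s(B) = √(6.7) = 2.5884

Step 3 — r_{ij} = s_{ij} / (s_i · s_j):
  r[A,A] = 1 (diagonal).
  r[A,B] = -2.75 / (1.7321 · 2.5884) = -2.75 / 4.4833 = -0.6134
  r[B,B] = 1 (diagonal).

R is symmetric with unit diagonal. Assembling:

R = [[1, -0.6134],
 [-0.6134, 1]]


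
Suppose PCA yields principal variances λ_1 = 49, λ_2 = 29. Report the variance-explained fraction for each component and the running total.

Step 1 — total variance = trace(Sigma) = Σ λ_i = 49 + 29 = 78.

Step 2 — fraction explained by component i = λ_i / Σ λ:
  PC1: 49/78 = 0.6282
  PC2: 29/78 = 0.3718

Step 3 — cumulative fraction after k components = (λ_1 + ... + λ_k) / Σ λ:
  k = 1: 49/78 = 0.6282
  k = 2: (49 + 29)/78 = 78/78 = 1

Summary (fraction, with percent):

explained: PC1 0.6282 (62.82%), PC2 0.3718 (37.18%);  cumulative: 0.6282, 1


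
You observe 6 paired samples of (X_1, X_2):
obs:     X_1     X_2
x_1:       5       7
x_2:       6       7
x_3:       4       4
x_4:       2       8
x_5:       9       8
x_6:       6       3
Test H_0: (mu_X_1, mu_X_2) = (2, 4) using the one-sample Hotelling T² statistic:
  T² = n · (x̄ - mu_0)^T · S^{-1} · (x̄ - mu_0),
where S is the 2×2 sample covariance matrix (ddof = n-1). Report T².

Step 1 — sample mean vector:
  mean(X_1) = (5 + 6 + 4 + 2 + 9 + 6) / 6 = 32/6 = 5.3333
  mean(X_2) = (7 + 7 + 4 + 8 + 8 + 3) / 6 = 37/6 = 6.1667
  x̄ = (5.3333, 6.1667),  deviation x̄ - mu_0 = (5.3333, 6.1667) - (2, 4) = (3.3333, 2.1667).

Step 2 — sample covariance matrix, S[i,j] = (1/(n-1)) · Σ_k (x_{k,i} - mean_i) · (x_{k,j} - mean_j), divisor n-1 = 5:
  S[X_1,X_1] = ((-0.3333)·(-0.3333) + (0.6667)·(0.6667) + (-1.3333)·(-1.3333) + (-3.3333)·(-3.3333) + (3.6667)·(3.6667) + (0.6667)·(0.6667)) / 5 = 27.3333/5 = 5.4667
  S[X_1,X_2] = ((-0.3333)·(0.8333) + (0.6667)·(0.8333) + (-1.3333)·(-2.1667) + (-3.3333)·(1.8333) + (3.6667)·(1.8333) + (0.6667)·(-3.1667)) / 5 = 1.6667/5 = 0.3333
  S[X_2,X_2] = ((0.8333)·(0.8333) + (0.8333)·(0.8333) + (-2.1667)·(-2.1667) + (1.8333)·(1.8333) + (1.8333)·(1.8333) + (-3.1667)·(-3.1667)) / 5 = 22.8333/5 = 4.5667
  S = [[5.4667, 0.3333],
 [0.3333, 4.5667]].

Step 3 — invert S. det(S) = 5.4667·4.5667 - (0.3333)² = 24.8533.
  S^{-1} = (1/det) · [[d, -b], [-b, a]] = [[0.1837, -0.0134],
 [-0.0134, 0.22]].

Step 4 — quadratic form (x̄ - mu_0)^T · S^{-1} · (x̄ - mu_0):
  S^{-1} · (x̄ - mu_0) = (0.5834, 0.4319),
  (x̄ - mu_0)^T · [...] = (3.3333)·(0.5834) + (2.1667)·(0.4319) = 2.8805.

Step 5 — scale by n: T² = 6 · 2.8805 = 17.2827.

T² ≈ 17.2827


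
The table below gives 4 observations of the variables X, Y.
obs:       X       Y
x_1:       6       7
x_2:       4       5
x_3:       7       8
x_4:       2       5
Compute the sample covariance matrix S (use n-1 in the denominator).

Step 1 — column means:
  mean(X) = (6 + 4 + 7 + 2) / 4 = 19/4 = 4.75
  mean(Y) = (7 + 5 + 8 + 5) / 4 = 25/4 = 6.25

Step 2 — sample covariance S[i,j] = (1/(n-1)) · Σ_k (x_{k,i} - mean_i) · (x_{k,j} - mean_j), with n-1 = 3.
  S[X,X] = ((1.25)·(1.25) + (-0.75)·(-0.75) + (2.25)·(2.25) + (-2.75)·(-2.75)) / 3 = 14.75/3 = 4.9167
  S[X,Y] = ((1.25)·(0.75) + (-0.75)·(-1.25) + (2.25)·(1.75) + (-2.75)·(-1.25)) / 3 = 9.25/3 = 3.0833
  S[Y,Y] = ((0.75)·(0.75) + (-1.25)·(-1.25) + (1.75)·(1.75) + (-1.25)·(-1.25)) / 3 = 6.75/3 = 2.25

S is symmetric (S[j,i] = S[i,j]). Assembling:

S = [[4.9167, 3.0833],
 [3.0833, 2.25]]


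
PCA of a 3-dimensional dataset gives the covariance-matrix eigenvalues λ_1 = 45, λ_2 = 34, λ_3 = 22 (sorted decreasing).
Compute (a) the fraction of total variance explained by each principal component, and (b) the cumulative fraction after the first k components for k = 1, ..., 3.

Step 1 — total variance = trace(Sigma) = Σ λ_i = 45 + 34 + 22 = 101.

Step 2 — fraction explained by component i = λ_i / Σ λ:
  PC1: 45/101 = 0.4455
  PC2: 34/101 = 0.3366
  PC3: 22/101 = 0.2178

Step 3 — cumulative fraction after k components = (λ_1 + ... + λ_k) / Σ λ:
  k = 1: 45/101 = 0.4455
  k = 2: (45 + 34)/101 = 79/101 = 0.7822
  k = 3: (45 + 34 + 22)/101 = 101/101 = 1

Summary (fraction, with percent):

explained: PC1 0.4455 (44.55%), PC2 0.3366 (33.66%), PC3 0.2178 (21.78%);  cumulative: 0.4455, 0.7822, 1


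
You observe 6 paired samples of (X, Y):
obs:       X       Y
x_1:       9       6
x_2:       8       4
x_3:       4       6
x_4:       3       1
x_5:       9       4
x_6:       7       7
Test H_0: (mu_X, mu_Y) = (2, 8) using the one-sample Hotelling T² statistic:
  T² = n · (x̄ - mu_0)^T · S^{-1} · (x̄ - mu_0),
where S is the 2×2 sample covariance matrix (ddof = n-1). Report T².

Step 1 — sample mean vector:
  mean(X) = (9 + 8 + 4 + 3 + 9 + 7) / 6 = 40/6 = 6.6667
  mean(Y) = (6 + 4 + 6 + 1 + 4 + 7) / 6 = 28/6 = 4.6667
  x̄ = (6.6667, 4.6667),  deviation x̄ - mu_0 = (6.6667, 4.6667) - (2, 8) = (4.6667, -3.3333).

Step 2 — sample covariance matrix, S[i,j] = (1/(n-1)) · Σ_k (x_{k,i} - mean_i) · (x_{k,j} - mean_j), divisor n-1 = 5:
  S[X,X] = ((2.3333)·(2.3333) + (1.3333)·(1.3333) + (-2.6667)·(-2.6667) + (-3.6667)·(-3.6667) + (2.3333)·(2.3333) + (0.3333)·(0.3333)) / 5 = 33.3333/5 = 6.6667
  S[X,Y] = ((2.3333)·(1.3333) + (1.3333)·(-0.6667) + (-2.6667)·(1.3333) + (-3.6667)·(-3.6667) + (2.3333)·(-0.6667) + (0.3333)·(2.3333)) / 5 = 11.3333/5 = 2.2667
  S[Y,Y] = ((1.3333)·(1.3333) + (-0.6667)·(-0.6667) + (1.3333)·(1.3333) + (-3.6667)·(-3.6667) + (-0.6667)·(-0.6667) + (2.3333)·(2.3333)) / 5 = 23.3333/5 = 4.6667
  S = [[6.6667, 2.2667],
 [2.2667, 4.6667]].

Step 3 — invert S. det(S) = 6.6667·4.6667 - (2.2667)² = 25.9733.
  S^{-1} = (1/det) · [[d, -b], [-b, a]] = [[0.1797, -0.0873],
 [-0.0873, 0.2567]].

Step 4 — quadratic form (x̄ - mu_0)^T · S^{-1} · (x̄ - mu_0):
  S^{-1} · (x̄ - mu_0) = (1.1294, -1.2628),
  (x̄ - mu_0)^T · [...] = (4.6667)·(1.1294) + (-3.3333)·(-1.2628) = 9.4798.

Step 5 — scale by n: T² = 6 · 9.4798 = 56.8789.

T² ≈ 56.8789


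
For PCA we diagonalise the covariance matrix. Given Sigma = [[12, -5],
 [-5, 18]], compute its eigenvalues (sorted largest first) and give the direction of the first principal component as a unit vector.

Step 1 — characteristic polynomial of 2×2 Sigma:
  det(Sigma - λI) = λ² - trace · λ + det = 0.
  trace = 12 + 18 = 30, det = 12·18 - (-5)² = 191.
Step 2 — discriminant:
  Δ = trace² - 4·det = 900 - 764 = 136.
Step 3 — eigenvalues:
  λ = (trace ± √Δ)/2 = (30 ± 11.6619)/2,
  λ_1 = 20.831,  λ_2 = 9.169.

Step 4 — unit eigenvector for λ_1: solve (Sigma - λ_1 I)v = 0. First row:
  (12 - 20.831)·v_x + (-5)·v_y = 0, i.e. (-8.831)·v_x + (-5)·v_y = 0,
  so v ∝ (b, λ_1 - a) = (-5, 8.831); multiply by -1 so the first entry is positive: u = (5, -8.831).
  ||u|| = √((5)² + (-8.831)²) = √(102.9857) ≈ 10.1482,
  v_1 = u/||u|| ≈ (0.4927, -0.8702) (||v_1|| = 1).

λ_1 = 20.831,  λ_2 = 9.169;  v_1 ≈ (0.4927, -0.8702)


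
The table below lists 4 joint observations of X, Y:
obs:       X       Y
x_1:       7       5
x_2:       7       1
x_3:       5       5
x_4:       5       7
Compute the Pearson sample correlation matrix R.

Step 1 — column means:
  mean(X) = (7 + 7 + 5 + 5) / 4 = 24/4 = 6
  mean(Y) = (5 + 1 + 5 + 7) / 4 = 18/4 = 4.5

Step 2 — sample variances and covariances s[i,j] = (1/(n-1)) · Σ_k (x_{k,i} - mean_i) · (x_{k,j} - mean_j), with n-1 = 3:
  s[X,X] = ((1)·(1) + (1)·(1) + (-1)·(-1) + (-1)·(-1)) / 3 = 4/3 = 1.3333
  s[X,Y] = ((1)·(0.5) + (1)·(-3.5) + (-1)·(0.5) + (-1)·(2.5)) / 3 = -6/3 = -2
  s[Y,Y] = ((0.5)·(0.5) + (-3.5)·(-3.5) + (0.5)·(0.5) + (2.5)·(2.5)) / 3 = 19/3 = 6.3333
  Sample standard deviations s_i = √(s[i,i]):
  s(X) = √(1.3333) = 1.1547
  s(Y) = √(6.3333) = 2.5166

Step 3 — r_{ij} = s_{ij} / (s_i · s_j):
  r[X,X] = 1 (diagonal).
  r[X,Y] = -2 / (1.1547 · 2.5166) = -2 / 2.9059 = -0.6882
  r[Y,Y] = 1 (diagonal).

R is symmetric with unit diagonal. Assembling:

R = [[1, -0.6882],
 [-0.6882, 1]]


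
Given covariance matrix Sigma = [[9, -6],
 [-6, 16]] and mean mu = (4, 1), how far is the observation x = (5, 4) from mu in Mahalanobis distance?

Step 1 — centre the observation: (x - mu) = (1, 3).

Step 2 — invert Sigma. det(Sigma) = 9·16 - (-6)² = 108.
  Sigma^{-1} = (1/det) · [[d, -b], [-b, a]] = [[0.1481, 0.0556],
 [0.0556, 0.0833]].

Step 3 — form the quadratic (x - mu)^T · Sigma^{-1} · (x - mu):
  Sigma^{-1} · (x - mu) = (0.3148, 0.3056).
  (x - mu)^T · [Sigma^{-1} · (x - mu)] = (1)·(0.3148) + (3)·(0.3056) = 1.2315.

Step 4 — take square root: d = √(1.2315) ≈ 1.1097.

d(x, mu) = √(1.2315) ≈ 1.1097


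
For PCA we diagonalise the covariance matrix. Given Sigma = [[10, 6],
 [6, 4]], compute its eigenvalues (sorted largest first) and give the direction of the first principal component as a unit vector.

Step 1 — characteristic polynomial of 2×2 Sigma:
  det(Sigma - λI) = λ² - trace · λ + det = 0.
  trace = 10 + 4 = 14, det = 10·4 - (6)² = 4.
Step 2 — discriminant:
  Δ = trace² - 4·det = 196 - 16 = 180.
Step 3 — eigenvalues:
  λ = (trace ± √Δ)/2 = (14 ± 13.4164)/2,
  λ_1 = 13.7082,  λ_2 = 0.2918.

Step 4 — unit eigenvector for λ_1: solve (Sigma - λ_1 I)v = 0. First row:
  (10 - 13.7082)·v_x + (6)·v_y = 0, i.e. (-3.7082)·v_x + (6)·v_y = 0,
  so v ∝ (b, λ_1 - a) = (6, 3.7082) = u.
  ||u|| = √((6)² + (3.7082)²) = √(49.7508) ≈ 7.0534,
  v_1 = u/||u|| ≈ (0.8507, 0.5257) (||v_1|| = 1).

λ_1 = 13.7082,  λ_2 = 0.2918;  v_1 ≈ (0.8507, 0.5257)
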